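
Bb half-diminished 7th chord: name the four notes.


Let's work it out.
Half-diminished 7th chord = root + minor 3rd + diminished 5th + minor 7th
Seventh chords stack in thirds, so the letter names are B-D-F-A
Root: Bb
Minor 3rd above Bb: Db
Diminished 5th above Bb: Fb
Minor 7th above Bb: Ab
Chord = Bb Db Fb Ab


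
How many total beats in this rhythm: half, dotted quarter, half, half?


Beat values:
  half = 2 beats
  dotted quarter = 1.5 beats
  half = 2 beats
  half = 2 beats
Sum = 2 + 1.5 + 2 + 2
= 7.5 beats


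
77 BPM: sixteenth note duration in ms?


Reasoning:
One quarter-note beat = 60000 / BPM = 60000 / 77 ms
Sixteenth note = 1/4 × quarter note
Duration = 1/4 × 60000 / 77 = 15000 / 77
= 194.8 ms


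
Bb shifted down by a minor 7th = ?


Working:
minor 7th: 7 letter names, 10 semitones
Letter: B - 6 → C
Pitch: Bb - 10 semitones, spelled as a C → C
= C


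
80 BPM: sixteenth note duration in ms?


Working:
One quarter-note beat = 60000 / BPM = 60000 / 80 ms
Sixteenth note = 1/4 × quarter note
Duration = 1/4 × 60000 / 80 = 15000 / 80
= 187.5 ms


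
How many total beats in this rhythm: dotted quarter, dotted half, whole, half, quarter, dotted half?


Reasoning:
Beat values:
  dotted quarter = 1.5 beats
  dotted half = 3 beats
  whole = 4 beats
  half = 2 beats
  quarter = 1 beat
  dotted half = 3 beats
Sum = 1.5 + 3 + 4 + 2 + 1 + 3
= 14.5 beats


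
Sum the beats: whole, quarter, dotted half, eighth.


Reasoning:
Beat values:
  whole = 4 beats
  quarter = 1 beat
  dotted half = 3 beats
  eighth = 0.5 beats
Sum = 4 + 1 + 3 + 0.5
= 8.5 beats


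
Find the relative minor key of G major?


The relative minor shares the major's key signature and starts on its 6th degree
6th degree = a major 6th above the tonic; a major 6th above G is E
→ relative minor of G major is E minor
= E minor


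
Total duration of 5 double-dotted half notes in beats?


Working:
Base half note = 2 beats
Dot 1 adds half the previous value: +1
Dot 2 adds half the previous value: +1/2
One double-dotted half = 2 + 1 + 1/2 = 7/2
5 of them = 5 × 7/2 = 35/2
= 35/2 beats


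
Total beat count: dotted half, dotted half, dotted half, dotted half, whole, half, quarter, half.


Solution.
Beat values:
  dotted half = 3 beats
  dotted half = 3 beats
  dotted half = 3 beats
  dotted half = 3 beats
  whole = 4 beats
  half = 2 beats
  quarter = 1 beat
  half = 2 beats
Sum = 3 + 3 + 3 + 3 + 4 + 2 + 1 + 2
= 21 beats


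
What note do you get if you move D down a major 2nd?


major 2nd: 2 letter names, 2 semitones
Letter: D - 1 → C
Pitch: D - 2 semitones, spelled as a C → C
= C


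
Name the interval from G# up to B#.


Working:
Letter names: G → B spans 3 letter names → a 3rd
Semitones: G# → B# = 4 half-steps
A 3rd of 4 semitones is a major 3rd
= major 3rd


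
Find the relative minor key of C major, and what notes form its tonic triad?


The relative minor shares the major's key signature and starts on its 6th degree
6th degree = a major 6th above the tonic; a major 6th above C is A
→ relative minor of C major is A minor
Tonic triad of A minor = root + minor 3rd + perfect 5th = A C E
= A minor; triad = A C E


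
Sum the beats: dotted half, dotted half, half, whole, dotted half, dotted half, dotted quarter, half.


Beat values:
  dotted half = 3 beats
  dotted half = 3 beats
  half = 2 beats
  whole = 4 beats
  dotted half = 3 beats
  dotted half = 3 beats
  dotted quarter = 1.5 beats
  half = 2 beats
Sum = 3 + 3 + 2 + 4 + 3 + 3 + 1.5 + 2
= 21.5 beats


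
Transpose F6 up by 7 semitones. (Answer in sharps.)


Reasoning:
F6: chromatic position 5 in octave 6 → absolute = 6×12 + 5 = 77
Transpose up 7: 77 + 7 = 84
84 = 7×12 + 0 → C in octave 7
Result = C7


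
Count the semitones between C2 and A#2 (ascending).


Absolute semitone position = octave×12 + chromatic position
C2: 2×12 + 0 = 24
A#2: 2×12 + 10 = 34
Difference = 34 - 24 = 10
= 10 semitones


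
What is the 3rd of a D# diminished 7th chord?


Working:
Diminished 7th chord = root + minor 3rd + diminished 5th + diminished 7th
Seventh chords stack in thirds, so the letter names are D-F-A-C
Root: D#
Minor 3rd above D#: F#
Diminished 5th above D#: A
Diminished 7th above D#: C
The 3rd = F#


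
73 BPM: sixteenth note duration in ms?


One quarter-note beat = 60000 / BPM = 60000 / 73 ms
Sixteenth note = 1/4 × quarter note
Duration = 1/4 × 60000 / 73 = 15000 / 73
= 205.5 ms


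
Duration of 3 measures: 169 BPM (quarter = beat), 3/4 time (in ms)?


Quarter-note beat duration = 60000 / 169 ms
Beats per measure (3/4) = 3
One measure = 3 × 60000 / 169 = 180000 / 169 ms
3 measures = 3 × 180000 / 169 = 540000 / 169
= 3195.3 ms


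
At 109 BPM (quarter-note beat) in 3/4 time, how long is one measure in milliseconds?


Let's work it out.
Quarter-note beat duration = 60000 / 109 ms
Beats per measure (3/4) = 3
One measure = 3 × 60000 / 109 = 180000 / 109 ms
= 1651.4 ms


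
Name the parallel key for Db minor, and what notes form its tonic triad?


Let's work it out.
Parallel keys share the same tonic but differ in mode
Db minor → parallel is Db major
Tonic triad of Db major = Db F Ab
= Db major; triad = Db F Ab


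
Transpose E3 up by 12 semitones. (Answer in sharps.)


Working:
E3: chromatic position 4 in octave 3 → absolute = 3×12 + 4 = 40
Transpose up 12: 40 + 12 = 52
52 = 4×12 + 4 → E in octave 4
Result = E4


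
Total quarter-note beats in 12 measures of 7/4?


Solution.
Time signature 7/4: the bottom number 4 means the quarter note gets one count
The top number 7 means 7 quarter-note beats per measure
Total = 7 × 12 measures
= 84 quarter-note beats


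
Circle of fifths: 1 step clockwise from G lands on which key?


Step by step:
Each clockwise step on the circle of fifths moves up a perfect 5th
From G: G → D
= D


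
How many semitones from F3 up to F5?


Absolute semitone position = octave×12 + chromatic position
F3: 3×12 + 5 = 41
F5: 5×12 + 5 = 65
Difference = 65 - 41 = 24
= 24 semitones


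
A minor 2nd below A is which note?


Reasoning:
A 2nd spans 2 letter names, so from A we land on G
A minor 2nd = 1 semitone below A
Spell G at that pitch: G#
= G#


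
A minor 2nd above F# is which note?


A 2nd spans 2 letter names, so from F we land on G
A minor 2nd = 1 semitone above F#
Spell G at that pitch: G
= G


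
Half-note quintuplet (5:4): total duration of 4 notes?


Solution.
Quintuplet: 5 notes occupy the space of 4 half notes
Space = 4 × 2 = 8 beats
Each quintuplet note = 8 / 5 = 8/5 beats
4 notes = 4 × 8/5 = 32/5
= 32/5 beats


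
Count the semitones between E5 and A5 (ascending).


Reasoning:
Absolute semitone position = octave×12 + chromatic position
E5: 5×12 + 4 = 64
A5: 5×12 + 9 = 69
Difference = 69 - 64 = 5
= 5 semitones


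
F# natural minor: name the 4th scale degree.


Let's work it out.
Natural minor scale pattern: W-H-W-W-H-W-W (2-1-2-2-1-2-2 semitones)
Starting from F#:
  F# + 2 semitones → G#
  G# + 1 semitone → A
  A + 2 semitones → B
  B + 2 semitones → C#
  C# + 1 semitone → D
  D + 2 semitones → E
  E + 2 semitones → F#
Scale: F# G# A B C# D E
Degree 4 = B


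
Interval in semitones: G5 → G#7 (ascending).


Step by step:
Absolute semitone position = octave×12 + chromatic position
G5: 5×12 + 7 = 67
G#7: 7×12 + 8 = 92
Difference = 92 - 67 = 25
= 25 semitones


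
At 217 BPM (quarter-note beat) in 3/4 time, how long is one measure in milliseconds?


Reasoning:
Quarter-note beat duration = 60000 / 217 ms
Beats per measure (3/4) = 3
One measure = 3 × 60000 / 217 = 180000 / 217 ms
= 829.5 ms


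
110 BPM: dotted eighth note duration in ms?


One quarter-note beat = 60000 / BPM = 60000 / 110 ms
Dotted eighth note = 3/4 × quarter note
Duration = 3/4 × 60000 / 110 = 45000 / 110
= 409.1 ms


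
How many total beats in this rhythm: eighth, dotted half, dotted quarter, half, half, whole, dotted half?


Step by step:
Beat values:
  eighth = 0.5 beats
  dotted half = 3 beats
  dotted quarter = 1.5 beats
  half = 2 beats
  half = 2 beats
  whole = 4 beats
  dotted half = 3 beats
Sum = 0.5 + 3 + 1.5 + 2 + 2 + 4 + 3
= 16 beats


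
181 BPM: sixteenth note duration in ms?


One quarter-note beat = 60000 / BPM = 60000 / 181 ms
Sixteenth note = 1/4 × quarter note
Duration = 1/4 × 60000 / 181 = 15000 / 181
= 82.9 ms


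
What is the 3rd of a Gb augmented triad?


Reasoning:
Augmented triad = root + major 3rd (4 semitones) + augmented 5th (8 semitones)
A triad on Gb stacks thirds, so the chord tones use letter names G-B-D
Root: Gb
Major 3rd above Gb: Bb
Augmented 5th above Gb: D
The 3rd = Bb


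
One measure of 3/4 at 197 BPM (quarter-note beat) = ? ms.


Solution.
Quarter-note beat duration = 60000 / 197 ms
Beats per measure (3/4) = 3
One measure = 3 × 60000 / 197 = 180000 / 197 ms
= 913.7 ms


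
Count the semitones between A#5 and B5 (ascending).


Absolute semitone position = octave×12 + chromatic position
A#5: 5×12 + 10 = 70
B5: 5×12 + 11 = 71
Difference = 71 - 70 = 1
= 1 semitone


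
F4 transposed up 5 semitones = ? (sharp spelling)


F4: chromatic position 5 in octave 4 → absolute = 4×12 + 5 = 53
Transpose up 5: 53 + 5 = 58
58 = 4×12 + 10 → A# in octave 4
Result = A#4


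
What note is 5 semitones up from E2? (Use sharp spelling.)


E2: chromatic position 4 in octave 2 → absolute = 2×12 + 4 = 28
Transpose up 5: 28 + 5 = 33
33 = 2×12 + 9 → A in octave 2
Result = A2


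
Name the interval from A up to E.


Letter names: A → E spans 5 letter names → a 5th
Semitones: A → E = 7 half-steps
A 5th of 7 semitones is a perfect 5th
= perfect 5th


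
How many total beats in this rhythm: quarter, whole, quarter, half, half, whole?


Beat values:
  quarter = 1 beat
  whole = 4 beats
  quarter = 1 beat
  half = 2 beats
  half = 2 beats
  whole = 4 beats
Sum = 1 + 4 + 1 + 2 + 2 + 4
= 14 beats


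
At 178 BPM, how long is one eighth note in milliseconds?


One quarter-note beat = 60000 / BPM = 60000 / 178 ms
Eighth note = 1/2 × quarter note
Duration = 1/2 × 60000 / 178 = 30000 / 178
= 168.5 ms


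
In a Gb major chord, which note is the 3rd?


Working:
Major triad = root + major 3rd (4 semitones) + perfect 5th (7 semitones)
A triad on Gb stacks thirds, so the chord tones use letter names G-B-D
Root: Gb
Major 3rd above Gb: Bb
Perfect 5th above Gb: Db
The 3rd = Bb


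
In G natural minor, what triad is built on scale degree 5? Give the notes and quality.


G natural minor scale: G A Bb C D Eb F
Diatonic triad on degree 5 stacks scale notes 5, 7, 2: D F A
D→F = 3 semitones; D→A = 7 semitones → minor triad
= D F A (minor)


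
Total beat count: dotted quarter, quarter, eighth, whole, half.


Step by step:
Beat values:
  dotted quarter = 1.5 beats
  quarter = 1 beat
  eighth = 0.5 beats
  whole = 4 beats
  half = 2 beats
Sum = 1.5 + 1 + 0.5 + 4 + 2
= 9 beats


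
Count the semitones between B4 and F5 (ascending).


Solution.
Absolute semitone position = octave×12 + chromatic position
B4: 4×12 + 11 = 59
F5: 5×12 + 5 = 65
Difference = 65 - 59 = 6
= 6 semitones


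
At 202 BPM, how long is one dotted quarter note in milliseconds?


Let's work it out.
One quarter-note beat = 60000 / BPM = 60000 / 202 ms
Dotted quarter note = 3/2 × quarter note
Duration = 3/2 × 60000 / 202 = 90000 / 202
= 445.5 ms


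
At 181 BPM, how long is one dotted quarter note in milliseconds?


One quarter-note beat = 60000 / BPM = 60000 / 181 ms
Dotted quarter note = 3/2 × quarter note
Duration = 3/2 × 60000 / 181 = 90000 / 181
= 497.2 ms


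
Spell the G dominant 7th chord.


Dominant 7th chord = root + major 3rd + perfect 5th + minor 7th
Seventh chords stack in thirds, so the letter names are G-B-D-F
Root: G
Major 3rd above G: B
Perfect 5th above G: D
Minor 7th above G: F
Chord = G B D F


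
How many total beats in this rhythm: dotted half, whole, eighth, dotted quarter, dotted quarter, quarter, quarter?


Beat values:
  dotted half = 3 beats
  whole = 4 beats
  eighth = 0.5 beats
  dotted quarter = 1.5 beats
  dotted quarter = 1.5 beats
  quarter = 1 beat
  quarter = 1 beat
Sum = 3 + 4 + 0.5 + 1.5 + 1.5 + 1 + 1
= 12.5 beats


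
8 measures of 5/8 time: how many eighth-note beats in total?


Working:
Time signature 5/8: the bottom number 8 means the eighth note gets one count
The top number 5 means 5 eighth-note beats per measure
Total = 5 × 8 measures
= 40 eighth-note beats


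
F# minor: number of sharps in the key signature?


Let's work it out.
Sharp minor keys follow the circle of fifths: A(0), E(1), B(2), F#(3), C#(4), G#(5), D#(6), A#(7)
F# minor has 3 sharps
Order of sharps: F# C# G# D# A# E# B# → first 3: F#, C#, G#
= 3 sharps


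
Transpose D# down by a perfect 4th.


perfect 4th: 4 letter names, 5 semitones
Letter: D - 3 → A
Pitch: D# - 5 semitones, spelled as an A → A#
= A#


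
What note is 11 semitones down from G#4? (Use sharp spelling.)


Solution.
G#4: chromatic position 8 in octave 4 → absolute = 4×12 + 8 = 56
Transpose down 11: 56 - 11 = 45
45 = 3×12 + 9 → A in octave 3
Result = A3


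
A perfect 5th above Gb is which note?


Working:
A 5th spans 5 letter names, so from G we land on D
A perfect 5th = 7 semitones above Gb
Spell D at that pitch: Db
= Db


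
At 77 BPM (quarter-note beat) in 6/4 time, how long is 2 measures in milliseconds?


Reasoning:
Quarter-note beat duration = 60000 / 77 ms
Beats per measure (6/4) = 6
One measure = 6 × 60000 / 77 = 360000 / 77 ms
2 measures = 2 × 360000 / 77 = 720000 / 77
= 9350.6 ms


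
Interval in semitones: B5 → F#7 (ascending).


Absolute semitone position = octave×12 + chromatic position
B5: 5×12 + 11 = 71
F#7: 7×12 + 6 = 90
Difference = 90 - 71 = 19
= 19 semitones


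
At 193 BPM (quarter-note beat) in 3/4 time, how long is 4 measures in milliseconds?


Solution.
Quarter-note beat duration = 60000 / 193 ms
Beats per measure (3/4) = 3
One measure = 3 × 60000 / 193 = 180000 / 193 ms
4 measures = 4 × 180000 / 193 = 720000 / 193
= 3730.6 ms


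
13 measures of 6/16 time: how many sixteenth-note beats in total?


Let's work it out.
Time signature 6/16: the bottom number 16 means the sixteenth note gets one count
The top number 6 means 6 sixteenth-note beats per measure
Total = 6 × 13 measures
= 78 sixteenth-note beats


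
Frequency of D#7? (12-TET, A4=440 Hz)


Step by step:
f = 440 × 2^(n/12) where n = semitones from A4
D#7: 30 semitones from A4
f = 440 × 2^(30/12)
f = 2489.02 Hz


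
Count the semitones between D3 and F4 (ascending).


Step by step:
Absolute semitone position = octave×12 + chromatic position
D3: 3×12 + 2 = 38
F4: 4×12 + 5 = 53
Difference = 53 - 38 = 15
= 15 semitones


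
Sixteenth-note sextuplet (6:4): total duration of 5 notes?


Let's work it out.
Sextuplet: 6 notes occupy the space of 4 sixteenth notes
Space = 4 × 1/4 = 1 beat
Each sextuplet note = 1 / 6 = 1/6 beats
5 notes = 5 × 1/6 = 5/6
= 5/6 beats


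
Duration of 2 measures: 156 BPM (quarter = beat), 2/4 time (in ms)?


Working:
Quarter-note beat duration = 60000 / 156 ms
Beats per measure (2/4) = 2
One measure = 2 × 60000 / 156 = 120000 / 156 ms
2 measures = 2 × 120000 / 156 = 240000 / 156
= 1538.5 ms


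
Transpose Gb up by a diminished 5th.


Reasoning:
diminished 5th: 5 letter names, 6 semitones
Letter: G + 4 → D
Pitch: Gb + 6 semitones, spelled as a D → Dbb
= Dbb


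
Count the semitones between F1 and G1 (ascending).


Absolute semitone position = octave×12 + chromatic position
F1: 1×12 + 5 = 17
G1: 1×12 + 7 = 19
Difference = 19 - 17 = 2
= 2 semitones


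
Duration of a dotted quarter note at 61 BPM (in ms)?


One quarter-note beat = 60000 / BPM = 60000 / 61 ms
Dotted quarter note = 3/2 × quarter note
Duration = 3/2 × 60000 / 61 = 90000 / 61
= 1475.4 ms


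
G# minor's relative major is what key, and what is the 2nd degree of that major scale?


Step by step:
The relative major shares the key signature and is a minor 3rd above the minor tonic
A minor 3rd above G# is B
→ relative major of G# minor is B major
B major scale: B C# D# E F# G# A#
= B major; 2nd degree = C#


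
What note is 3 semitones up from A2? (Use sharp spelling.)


Solution.
A2: chromatic position 9 in octave 2 → absolute = 2×12 + 9 = 33
Transpose up 3: 33 + 3 = 36
36 = 3×12 + 0 → C in octave 3
Result = C3


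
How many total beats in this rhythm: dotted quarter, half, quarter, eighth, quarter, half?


Beat values:
  dotted quarter = 1.5 beats
  half = 2 beats
  quarter = 1 beat
  eighth = 0.5 beats
  quarter = 1 beat
  half = 2 beats
Sum = 1.5 + 2 + 1 + 0.5 + 1 + 2
= 8 beats


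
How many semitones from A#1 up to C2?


Absolute semitone position = octave×12 + chromatic position
A#1: 1×12 + 10 = 22
C2: 2×12 + 0 = 24
Difference = 24 - 22 = 2
= 2 semitones


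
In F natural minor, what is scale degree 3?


Natural minor scale pattern: W-H-W-W-H-W-W (2-1-2-2-1-2-2 semitones)
Starting from F:
  F + 2 semitones → G
  G + 1 semitone → Ab
  Ab + 2 semitones → Bb
  Bb + 2 semitones → C
  C + 1 semitone → Db
  Db + 2 semitones → Eb
  Eb + 2 semitones → F
Scale: F G Ab Bb C Db Eb
Degree 3 = Ab


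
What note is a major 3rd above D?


Reasoning:
A 3rd spans 3 letter names, so from D we land on F
A major 3rd = 4 semitones above D
Spell F at that pitch: F#
= F#


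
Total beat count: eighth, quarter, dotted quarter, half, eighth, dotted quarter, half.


Solution.
Beat values:
  eighth = 0.5 beats
  quarter = 1 beat
  dotted quarter = 1.5 beats
  half = 2 beats
  eighth = 0.5 beats
  dotted quarter = 1.5 beats
  half = 2 beats
Sum = 0.5 + 1 + 1.5 + 2 + 0.5 + 1.5 + 2
= 9 beats


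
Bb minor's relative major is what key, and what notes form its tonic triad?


The relative major shares the key signature and is a minor 3rd above the minor tonic
A minor 3rd above Bb is Db
→ relative major of Bb minor is Db major
Tonic triad of Db major = root + major 3rd + perfect 5th = Db F Ab
= Db major; triad = Db F Ab


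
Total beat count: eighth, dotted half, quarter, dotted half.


Beat values:
  eighth = 0.5 beats
  dotted half = 3 beats
  quarter = 1 beat
  dotted half = 3 beats
Sum = 0.5 + 3 + 1 + 3
= 7.5 beats


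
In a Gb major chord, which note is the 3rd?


Reasoning:
Major triad = root + major 3rd (4 semitones) + perfect 5th (7 semitones)
A triad on Gb stacks thirds, so the chord tones use letter names G-B-D
Root: Gb
Major 3rd above Gb: Bb
Perfect 5th above Gb: Db
The 3rd = Bb


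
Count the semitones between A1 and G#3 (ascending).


Absolute semitone position = octave×12 + chromatic position
A1: 1×12 + 9 = 21
G#3: 3×12 + 8 = 44
Difference = 44 - 21 = 23
= 23 semitones


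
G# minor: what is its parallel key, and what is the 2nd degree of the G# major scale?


Working:
Parallel keys share the same tonic but differ in mode
G# minor → parallel is G# major
G# major scale: G# A# B# C# D# E# F##
= G# major; 2nd degree = A#


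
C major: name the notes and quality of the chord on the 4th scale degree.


Reasoning:
C major scale: C D E F G A B
Diatonic triad on degree 4 stacks scale notes 4, 6, 1: F A C
F→A = 4 semitones; F→C = 7 semitones → major triad
= F A C (major)


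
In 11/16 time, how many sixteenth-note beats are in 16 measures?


Time signature 11/16: the bottom number 16 means the sixteenth note gets one count
The top number 11 means 11 sixteenth-note beats per measure
Total = 11 × 16 measures
= 176 sixteenth-note beats


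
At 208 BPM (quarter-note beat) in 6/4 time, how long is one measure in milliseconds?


Solution.
Quarter-note beat duration = 60000 / 208 ms
Beats per measure (6/4) = 6
One measure = 6 × 60000 / 208 = 360000 / 208 ms
= 1730.8 ms


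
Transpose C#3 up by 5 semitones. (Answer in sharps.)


Reasoning:
C#3: chromatic position 1 in octave 3 → absolute = 3×12 + 1 = 37
Transpose up 5: 37 + 5 = 42
42 = 3×12 + 6 → F# in octave 3
Result = F#3


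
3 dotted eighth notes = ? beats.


Working:
Base eighth note = 1/2 beats
Dot 1 adds half the previous value: +1/4
One dotted eighth = 1/2 + 1/4 = 3/4
3 of them = 3 × 3/4 = 9/4
= 9/4 beats


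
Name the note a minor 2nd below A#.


Working:
A 2nd spans 2 letter names, so from A we land on G
A minor 2nd = 1 semitone below A#
Spell G at that pitch: G##
= G##


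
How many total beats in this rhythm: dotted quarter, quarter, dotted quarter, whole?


Step by step:
Beat values:
  dotted quarter = 1.5 beats
  quarter = 1 beat
  dotted quarter = 1.5 beats
  whole = 4 beats
Sum = 1.5 + 1 + 1.5 + 4
= 8 beats


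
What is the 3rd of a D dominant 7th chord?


Let's work it out.
Dominant 7th chord = root + major 3rd + perfect 5th + minor 7th
Seventh chords stack in thirds, so the letter names are D-F-A-C
Root: D
Major 3rd above D: F#
Perfect 5th above D: A
Minor 7th above D: C
The 3rd = F#


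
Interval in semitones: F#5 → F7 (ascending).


Absolute semitone position = octave×12 + chromatic position
F#5: 5×12 + 6 = 66
F7: 7×12 + 5 = 89
Difference = 89 - 66 = 23
= 23 semitones


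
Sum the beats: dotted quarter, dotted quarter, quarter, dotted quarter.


Solution.
Beat values:
  dotted quarter = 1.5 beats
  dotted quarter = 1.5 beats
  quarter = 1 beat
  dotted quarter = 1.5 beats
Sum = 1.5 + 1.5 + 1 + 1.5
= 5.5 beats


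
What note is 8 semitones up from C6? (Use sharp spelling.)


Step by step:
C6: chromatic position 0 in octave 6 → absolute = 6×12 + 0 = 72
Transpose up 8: 72 + 8 = 80
80 = 6×12 + 8 → G# in octave 6
Result = G#6


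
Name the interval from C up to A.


Reasoning:
Letter names: C → A spans 6 letter names → a 6th
Semitones: C → A = 9 half-steps
A 6th of 9 semitones is a major 6th
= major 6th


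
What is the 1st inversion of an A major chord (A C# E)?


Root position: A C# E
1st inversion: move root up an octave
Bass note: C#
Notes (bottom to top) = C# E A


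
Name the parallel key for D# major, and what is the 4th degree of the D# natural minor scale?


Step by step:
Parallel keys share the same tonic but differ in mode
D# major → parallel is D# minor
D# natural minor scale: D# E# F# G# A# B C#
= D# minor; 4th degree = G#


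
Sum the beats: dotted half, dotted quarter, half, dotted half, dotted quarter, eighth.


Beat values:
  dotted half = 3 beats
  dotted quarter = 1.5 beats
  half = 2 beats
  dotted half = 3 beats
  dotted quarter = 1.5 beats
  eighth = 0.5 beats
Sum = 3 + 1.5 + 2 + 3 + 1.5 + 0.5
= 11.5 beats


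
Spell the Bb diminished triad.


Diminished triad = root + minor 3rd (3 semitones) + diminished 5th (6 semitones)
A triad on Bb stacks thirds, so the chord tones use letter names B-D-F
Root: Bb
Minor 3rd above Bb: Db
Diminished 5th above Bb: Fb
Chord = Bb Db Fb


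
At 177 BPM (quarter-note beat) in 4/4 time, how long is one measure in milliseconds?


Solution.
Quarter-note beat duration = 60000 / 177 ms
Beats per measure (4/4) = 4
One measure = 4 × 60000 / 177 = 240000 / 177 ms
= 1355.9 ms


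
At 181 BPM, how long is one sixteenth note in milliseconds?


Solution.
One quarter-note beat = 60000 / BPM = 60000 / 181 ms
Sixteenth note = 1/4 × quarter note
Duration = 1/4 × 60000 / 181 = 15000 / 181
= 82.9 ms


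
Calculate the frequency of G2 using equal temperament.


f = 440 × 2^(n/12) where n = semitones from A4
G2: -26 semitones from A4
f = 440 × 2^(-26/12)
f = 98.00 Hz


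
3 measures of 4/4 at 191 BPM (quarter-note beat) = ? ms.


Let's work it out.
Quarter-note beat duration = 60000 / 191 ms
Beats per measure (4/4) = 4
One measure = 4 × 60000 / 191 = 240000 / 191 ms
3 measures = 3 × 240000 / 191 = 720000 / 191
= 3769.6 ms


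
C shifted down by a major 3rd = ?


Working:
major 3rd: 3 letter names, 4 semitones
Letter: C - 2 → A
Pitch: C - 4 semitones, spelled as an A → Ab
= Ab


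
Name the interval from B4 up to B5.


Reasoning:
Letter names: B → B spans 8 letter names → an octave
Semitones: B4 → B5 = 12 half-steps
An octave of 12 semitones is a perfect octave
= perfect octave


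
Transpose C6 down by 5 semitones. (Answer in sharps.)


Let's work it out.
C6: chromatic position 0 in octave 6 → absolute = 6×12 + 0 = 72
Transpose down 5: 72 - 5 = 67
67 = 5×12 + 7 → G in octave 5
Result = G5


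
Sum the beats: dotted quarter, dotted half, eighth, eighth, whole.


Beat values:
  dotted quarter = 1.5 beats
  dotted half = 3 beats
  eighth = 0.5 beats
  eighth = 0.5 beats
  whole = 4 beats
Sum = 1.5 + 3 + 0.5 + 0.5 + 4
= 9.5 beats


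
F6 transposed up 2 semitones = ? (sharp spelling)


F6: chromatic position 5 in octave 6 → absolute = 6×12 + 5 = 77
Transpose up 2: 77 + 2 = 79
79 = 6×12 + 7 → G in octave 6
Result = G6


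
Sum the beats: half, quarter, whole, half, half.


Beat values:
  half = 2 beats
  quarter = 1 beat
  whole = 4 beats
  half = 2 beats
  half = 2 beats
Sum = 2 + 1 + 4 + 2 + 2
= 11 beats


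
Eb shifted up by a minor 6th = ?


Step by step:
minor 6th: 6 letter names, 8 semitones
Letter: E + 5 → C
Pitch: Eb + 8 semitones, spelled as a C → Cb
= Cb


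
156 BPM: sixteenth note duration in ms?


Solution.
One quarter-note beat = 60000 / BPM = 60000 / 156 ms
Sixteenth note = 1/4 × quarter note
Duration = 1/4 × 60000 / 156 = 15000 / 156
= 96.2 ms


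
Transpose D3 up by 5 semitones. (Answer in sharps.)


Let's work it out.
D3: chromatic position 2 in octave 3 → absolute = 3×12 + 2 = 38
Transpose up 5: 38 + 5 = 43
43 = 3×12 + 7 → G in octave 3
Result = G3


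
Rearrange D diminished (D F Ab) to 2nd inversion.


Reasoning:
Root position: D F Ab
2nd inversion: move root and 3rd up an octave
Bass note: Ab
Notes (bottom to top) = Ab D F


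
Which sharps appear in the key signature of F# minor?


Solution.
Sharp minor keys follow the circle of fifths: A(0), E(1), B(2), F#(3), C#(4), G#(5), D#(6), A#(7)
F# minor has 3 sharps
Order of sharps: F# C# G# D# A# E# B# → first 3: F#, C#, G#
= F#, C#, G#


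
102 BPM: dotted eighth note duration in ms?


Reasoning:
One quarter-note beat = 60000 / BPM = 60000 / 102 ms
Dotted eighth note = 3/4 × quarter note
Duration = 3/4 × 60000 / 102 = 45000 / 102
= 441.2 ms


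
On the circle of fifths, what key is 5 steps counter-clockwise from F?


Reasoning:
Each counter-clockwise step moves down a perfect 5th (= up a perfect 4th)
From F: F → Bb → Eb → Ab → Db → F#/Gb
= F#/Gb


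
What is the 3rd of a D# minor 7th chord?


Working:
Minor 7th chord = root + minor 3rd + perfect 5th + minor 7th
Seventh chords stack in thirds, so the letter names are D-F-A-C
Root: D#
Minor 3rd above D#: F#
Perfect 5th above D#: A#
Minor 7th above D#: C#
The 3rd = F#


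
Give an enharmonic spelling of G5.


Enharmonic notes sound the same pitch but are spelled with different letter names
G and Abb name the same pitch class
= Abb5


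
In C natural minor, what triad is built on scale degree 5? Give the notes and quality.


C natural minor scale: C D Eb F G Ab Bb
Diatonic triad on degree 5 stacks scale notes 5, 7, 2: G Bb D
G→Bb = 3 semitones; G→D = 7 semitones → minor triad
= G Bb D (minor)


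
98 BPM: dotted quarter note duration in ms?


Step by step:
One quarter-note beat = 60000 / BPM = 60000 / 98 ms
Dotted quarter note = 3/2 × quarter note
Duration = 3/2 × 60000 / 98 = 90000 / 98
= 918.4 ms


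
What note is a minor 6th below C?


Reasoning:
A 6th spans 6 letter names, so from C we land on E
A minor 6th = 8 semitones below C
Spell E at that pitch: E
= E


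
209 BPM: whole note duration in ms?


One quarter-note beat = 60000 / BPM = 60000 / 209 ms
Whole note = 4 × quarter note
Duration = 4 × 60000 / 209 = 240000 / 209
= 1148.3 ms


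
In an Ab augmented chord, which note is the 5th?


Solution.
Augmented triad = root + major 3rd (4 semitones) + augmented 5th (8 semitones)
A triad on Ab stacks thirds, so the chord tones use letter names A-C-E
Root: Ab
Major 3rd above Ab: C
Augmented 5th above Ab: E
The 5th = E


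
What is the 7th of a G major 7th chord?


Solution.
Major 7th chord = root + major 3rd + perfect 5th + major 7th
Seventh chords stack in thirds, so the letter names are G-B-D-F
Root: G
Major 3rd above G: B
Perfect 5th above G: D
Major 7th above G: F#
The 7th = F#


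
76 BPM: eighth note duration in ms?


Working:
One quarter-note beat = 60000 / BPM = 60000 / 76 ms
Eighth note = 1/2 × quarter note
Duration = 1/2 × 60000 / 76 = 30000 / 76
= 394.7 ms


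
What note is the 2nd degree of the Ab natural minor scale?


Let's work it out.
Natural minor scale pattern: W-H-W-W-H-W-W (2-1-2-2-1-2-2 semitones)
Starting from Ab:
  Ab + 2 semitones → Bb
  Bb + 1 semitone → Cb
  Cb + 2 semitones → Db
  Db + 2 semitones → Eb
  Eb + 1 semitone → Fb
  Fb + 2 semitones → Gb
  Gb + 2 semitones → Ab
Scale: Ab Bb Cb Db Eb Fb Gb
Degree 2 = Bb


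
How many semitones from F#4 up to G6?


Absolute semitone position = octave×12 + chromatic position
F#4: 4×12 + 6 = 54
G6: 6×12 + 7 = 79
Difference = 79 - 54 = 25
= 25 semitones


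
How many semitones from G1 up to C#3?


Absolute semitone position = octave×12 + chromatic position
G1: 1×12 + 7 = 19
C#3: 3×12 + 1 = 37
Difference = 37 - 19 = 18
= 18 semitones


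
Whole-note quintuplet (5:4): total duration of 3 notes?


Working:
Quintuplet: 5 notes occupy the space of 4 whole notes
Space = 4 × 4 = 16 beats
Each quintuplet note = 16 / 5 = 16/5 beats
3 notes = 3 × 16/5 = 48/5
= 48/5 beats


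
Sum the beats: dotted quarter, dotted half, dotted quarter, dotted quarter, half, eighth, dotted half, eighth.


Step by step:
Beat values:
  dotted quarter = 1.5 beats
  dotted half = 3 beats
  dotted quarter = 1.5 beats
  dotted quarter = 1.5 beats
  half = 2 beats
  eighth = 0.5 beats
  dotted half = 3 beats
  eighth = 0.5 beats
Sum = 1.5 + 3 + 1.5 + 1.5 + 2 + 0.5 + 3 + 0.5
= 13.5 beats


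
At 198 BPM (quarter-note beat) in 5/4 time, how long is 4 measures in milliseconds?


Quarter-note beat duration = 60000 / 198 ms
Beats per measure (5/4) = 5
One measure = 5 × 60000 / 198 = 300000 / 198 ms
4 measures = 4 × 300000 / 198 = 1200000 / 198
= 6060.6 ms


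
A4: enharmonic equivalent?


Let's work it out.
Enharmonic notes sound the same pitch but are spelled with different letter names
A and G## name the same pitch class
= G##4


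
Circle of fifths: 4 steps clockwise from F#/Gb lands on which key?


Step by step:
Each clockwise step on the circle of fifths moves up a perfect 5th
From F#/Gb: F#/Gb → Db → Ab → Eb → Bb
= Bb


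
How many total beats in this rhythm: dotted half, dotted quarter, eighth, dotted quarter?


Beat values:
  dotted half = 3 beats
  dotted quarter = 1.5 beats
  eighth = 0.5 beats
  dotted quarter = 1.5 beats
Sum = 3 + 1.5 + 0.5 + 1.5
= 6.5 beats


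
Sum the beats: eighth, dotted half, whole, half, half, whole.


Let's work it out.
Beat values:
  eighth = 0.5 beats
  dotted half = 3 beats
  whole = 4 beats
  half = 2 beats
  half = 2 beats
  whole = 4 beats
Sum = 0.5 + 3 + 4 + 2 + 2 + 4
= 15.5 beats


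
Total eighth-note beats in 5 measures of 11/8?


Time signature 11/8: the bottom number 8 means the eighth note gets one count
The top number 11 means 11 eighth-note beats per measure
Total = 11 × 5 measures
= 55 eighth-note beats


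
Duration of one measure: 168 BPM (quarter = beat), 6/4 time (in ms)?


Let's work it out.
Quarter-note beat duration = 60000 / 168 ms
Beats per measure (6/4) = 6
One measure = 6 × 60000 / 168 = 360000 / 168 ms
= 2142.9 ms


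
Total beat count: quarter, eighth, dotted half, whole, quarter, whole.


Beat values:
  quarter = 1 beat
  eighth = 0.5 beats
  dotted half = 3 beats
  whole = 4 beats
  quarter = 1 beat
  whole = 4 beats
Sum = 1 + 0.5 + 3 + 4 + 1 + 4
= 13.5 beats


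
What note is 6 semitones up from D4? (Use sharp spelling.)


Reasoning:
D4: chromatic position 2 in octave 4 → absolute = 4×12 + 2 = 50
Transpose up 6: 50 + 6 = 56
56 = 4×12 + 8 → G# in octave 4
Result = G#4


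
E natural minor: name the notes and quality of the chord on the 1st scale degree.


Solution.
E natural minor scale: E F# G A B C D
Diatonic triad on degree 1 stacks scale notes 1, 3, 5: E G B
E→G = 3 semitones; E→B = 7 semitones → minor triad
= E G B (minor)


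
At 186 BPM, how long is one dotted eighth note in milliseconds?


Solution.
One quarter-note beat = 60000 / BPM = 60000 / 186 ms
Dotted eighth note = 3/4 × quarter note
Duration = 3/4 × 60000 / 186 = 45000 / 186
= 241.9 ms


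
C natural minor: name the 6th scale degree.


Natural minor scale pattern: W-H-W-W-H-W-W (2-1-2-2-1-2-2 semitones)
Starting from C:
  C + 2 semitones → D
  D + 1 semitone → Eb
  Eb + 2 semitones → F
  F + 2 semitones → G
  G + 1 semitone → Ab
  Ab + 2 semitones → Bb
  Bb + 2 semitones → C
Scale: C D Eb F G Ab Bb
Degree 6 = Ab


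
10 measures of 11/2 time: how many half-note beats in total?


Let's work it out.
Time signature 11/2: the bottom number 2 means the half note gets one count
The top number 11 means 11 half-note beats per measure
Total = 11 × 10 measures
= 110 half-note beats


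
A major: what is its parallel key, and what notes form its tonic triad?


Let's work it out.
Parallel keys share the same tonic but differ in mode
A major → parallel is A minor
Tonic triad of A minor = A C E
= A minor; triad = A C E


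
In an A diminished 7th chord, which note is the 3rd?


Diminished 7th chord = root + minor 3rd + diminished 5th + diminished 7th
Seventh chords stack in thirds, so the letter names are A-C-E-G
Root: A
Minor 3rd above A: C
Diminished 5th above A: Eb
Diminished 7th above A: Gb
The 3rd = C


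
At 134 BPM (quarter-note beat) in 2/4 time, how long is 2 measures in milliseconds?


Quarter-note beat duration = 60000 / 134 ms
Beats per measure (2/4) = 2
One measure = 2 × 60000 / 134 = 120000 / 134 ms
2 measures = 2 × 120000 / 134 = 240000 / 134
= 1791.0 ms


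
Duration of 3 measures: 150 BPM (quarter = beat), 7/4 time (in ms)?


Quarter-note beat duration = 60000 / 150 ms
Beats per measure (7/4) = 7
One measure = 7 × 60000 / 150 = 420000 / 150 ms
3 measures = 3 × 420000 / 150 = 1260000 / 150
= 8400.0 ms


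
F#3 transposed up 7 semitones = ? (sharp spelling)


Working:
F#3: chromatic position 6 in octave 3 → absolute = 3×12 + 6 = 42
Transpose up 7: 42 + 7 = 49
49 = 4×12 + 1 → C# in octave 4
Result = C#4


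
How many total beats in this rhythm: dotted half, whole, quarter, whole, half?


Solution.
Beat values:
  dotted half = 3 beats
  whole = 4 beats
  quarter = 1 beat
  whole = 4 beats
  half = 2 beats
Sum = 3 + 4 + 1 + 4 + 2
= 14 beats


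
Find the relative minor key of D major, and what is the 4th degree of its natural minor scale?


The relative minor shares the major's key signature and starts on its 6th degree
6th degree = a major 6th above the tonic; a major 6th above D is B
→ relative minor of D major is B minor
B natural minor scale: B C# D E F# G A
= B minor; 4th degree = E


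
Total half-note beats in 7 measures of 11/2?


Working:
Time signature 11/2: the bottom number 2 means the half note gets one count
The top number 11 means 11 half-note beats per measure
Total = 11 × 7 measures
= 77 half-note beats


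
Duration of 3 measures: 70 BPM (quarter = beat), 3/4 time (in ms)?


Working:
Quarter-note beat duration = 60000 / 70 ms
Beats per measure (3/4) = 3
One measure = 3 × 60000 / 70 = 180000 / 70 ms
3 measures = 3 × 180000 / 70 = 540000 / 70
= 7714.3 ms


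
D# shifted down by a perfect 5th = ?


Reasoning:
perfect 5th: 5 letter names, 7 semitones
Letter: D - 4 → G
Pitch: D# - 7 semitones, spelled as a G → G#
= G#


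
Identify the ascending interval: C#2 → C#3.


Reasoning:
Letter names: C → C spans 8 letter names → an octave
Semitones: C#2 → C#3 = 12 half-steps
An octave of 12 semitones is a perfect octave
= perfect octave


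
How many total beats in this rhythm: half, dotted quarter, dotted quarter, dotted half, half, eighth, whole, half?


Step by step:
Beat values:
  half = 2 beats
  dotted quarter = 1.5 beats
  dotted quarter = 1.5 beats
  dotted half = 3 beats
  half = 2 beats
  eighth = 0.5 beats
  whole = 4 beats
  half = 2 beats
Sum = 2 + 1.5 + 1.5 + 3 + 2 + 0.5 + 4 + 2
= 16.5 beats


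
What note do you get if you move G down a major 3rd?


Solution.
major 3rd: 3 letter names, 4 semitones
Letter: G - 2 → E
Pitch: G - 4 semitones, spelled as an E → Eb
= Eb


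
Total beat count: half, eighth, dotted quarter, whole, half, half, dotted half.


Beat values:
  half = 2 beats
  eighth = 0.5 beats
  dotted quarter = 1.5 beats
  whole = 4 beats
  half = 2 beats
  half = 2 beats
  dotted half = 3 beats
Sum = 2 + 0.5 + 1.5 + 4 + 2 + 2 + 3
= 15 beats


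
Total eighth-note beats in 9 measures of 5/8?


Working:
Time signature 5/8: the bottom number 8 means the eighth note gets one count
The top number 5 means 5 eighth-note beats per measure
Total = 5 × 9 measures
= 45 eighth-note beats


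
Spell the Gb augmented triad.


Working:
Augmented triad = root + major 3rd (4 semitones) + augmented 5th (8 semitones)
A triad on Gb stacks thirds, so the chord tones use letter names G-B-D
Root: Gb
Major 3rd above Gb: Bb
Augmented 5th above Gb: D
Chord = Gb Bb D


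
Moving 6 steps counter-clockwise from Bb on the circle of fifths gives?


Each counter-clockwise step moves down a perfect 5th (= up a perfect 4th)
From Bb: Bb → Eb → Ab → Db → F#/Gb → B → E
= E


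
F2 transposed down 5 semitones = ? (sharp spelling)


F2: chromatic position 5 in octave 2 → absolute = 2×12 + 5 = 29
Transpose down 5: 29 - 5 = 24
24 = 2×12 + 0 → C in octave 2
Result = C2


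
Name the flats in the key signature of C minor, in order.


Reasoning:
Flat minor keys: A(0), D(1), G(2), C(3), F(4), Bb(5), Eb(6), Ab(7)
C minor has 3 flats
Order of flats: Bb Eb Ab Db Gb Cb Fb → first 3: Bb, Eb, Ab
= Bb, Eb, Ab


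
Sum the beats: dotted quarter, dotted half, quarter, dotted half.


Reasoning:
Beat values:
  dotted quarter = 1.5 beats
  dotted half = 3 beats
  quarter = 1 beat
  dotted half = 3 beats
Sum = 1.5 + 3 + 1 + 3
= 8.5 beats


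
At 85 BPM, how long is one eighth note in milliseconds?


One quarter-note beat = 60000 / BPM = 60000 / 85 ms
Eighth note = 1/2 × quarter note
Duration = 1/2 × 60000 / 85 = 30000 / 85
= 352.9 ms


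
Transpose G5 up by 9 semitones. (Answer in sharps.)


Let's work it out.
G5: chromatic position 7 in octave 5 → absolute = 5×12 + 7 = 67
Transpose up 9: 67 + 9 = 76
76 = 6×12 + 4 → E in octave 6
Result = E6


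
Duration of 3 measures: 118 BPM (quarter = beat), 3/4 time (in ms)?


Solution.
Quarter-note beat duration = 60000 / 118 ms
Beats per measure (3/4) = 3
One measure = 3 × 60000 / 118 = 180000 / 118 ms
3 measures = 3 × 180000 / 118 = 540000 / 118
= 4576.3 ms


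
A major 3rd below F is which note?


Working:
A 3rd spans 3 letter names, so from F we land on D
A major 3rd = 4 semitones below F
Spell D at that pitch: Db
= Db


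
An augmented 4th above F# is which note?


Working:
A 4th spans 4 letter names, so from F we land on B
An augmented 4th = 6 semitones above F#
Spell B at that pitch: B#
= B#


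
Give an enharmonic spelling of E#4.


Step by step:
Enharmonic notes sound the same pitch but are spelled with different letter names
E# and F name the same pitch class
= F4
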